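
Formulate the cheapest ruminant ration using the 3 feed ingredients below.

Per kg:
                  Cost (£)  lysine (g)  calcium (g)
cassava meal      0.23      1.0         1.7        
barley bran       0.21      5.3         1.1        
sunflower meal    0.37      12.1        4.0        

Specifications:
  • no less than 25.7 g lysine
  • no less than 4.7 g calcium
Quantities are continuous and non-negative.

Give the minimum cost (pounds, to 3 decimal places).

£0.786

Treat it as an LP. Let x1 = kg of cassava meal, x2 = kg of barley bran, x3 = kg of sunflower meal.
Minimize 0.23x1 + 0.21x2 + 0.37x3 subject to:
  1x1 + 5.3x2 + 12.1x3 ≥ 25.7   (lysine)
  1.7x1 + 1.1x2 + 4x3 ≥ 4.7   (calcium)
  x1, x2, x3 ≥ 0.
The cheapest feasible vertex uses only sunflower meal; cassava meal, barley bran are not used. Binding constraint: lysine.
Optimal quantities: sunflower meal = 2.124 kg.
Objective = 0.37·2.124 = 0.78588.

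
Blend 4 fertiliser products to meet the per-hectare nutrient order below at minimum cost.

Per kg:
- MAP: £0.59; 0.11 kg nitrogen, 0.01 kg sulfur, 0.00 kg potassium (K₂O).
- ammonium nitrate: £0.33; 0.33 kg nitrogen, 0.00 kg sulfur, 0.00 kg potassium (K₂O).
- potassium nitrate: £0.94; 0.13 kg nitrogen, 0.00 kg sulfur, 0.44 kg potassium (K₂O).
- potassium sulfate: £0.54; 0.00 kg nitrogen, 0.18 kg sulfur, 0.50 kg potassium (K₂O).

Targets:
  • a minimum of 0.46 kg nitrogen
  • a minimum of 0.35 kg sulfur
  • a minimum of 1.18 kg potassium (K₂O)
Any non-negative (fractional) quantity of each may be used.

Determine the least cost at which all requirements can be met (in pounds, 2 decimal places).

Let x1 = kg of MAP, x2 = kg of ammonium nitrate, x3 = kg of potassium nitrate, x4 = kg of potassium sulfate.
Minimize 0.59x1 + 0.33x2 + 0.94x3 + 0.54x4 s.t.:
  0.11x1 + 0.33x2 + 0.13x3 ≥ 0.46   (nitrogen)
  0.01x1 + 0.18x4 ≥ 0.35   (sulfur)
  0.44x3 + 0.5x4 ≥ 1.18   (potassium (K₂O))
  x1, x2, x3, x4 ≥ 0.
The minimum-cost mix takes nothing from MAP, potassium nitrate — only ammonium nitrate, potassium sulfate. Binding constraints: nitrogen and potassium (K₂O).
Solving gives x2 = 1.394, x4 = 2.36.
Hence cost = 0.33·1.394 + 0.54·2.36 = £1.7344.

£1.73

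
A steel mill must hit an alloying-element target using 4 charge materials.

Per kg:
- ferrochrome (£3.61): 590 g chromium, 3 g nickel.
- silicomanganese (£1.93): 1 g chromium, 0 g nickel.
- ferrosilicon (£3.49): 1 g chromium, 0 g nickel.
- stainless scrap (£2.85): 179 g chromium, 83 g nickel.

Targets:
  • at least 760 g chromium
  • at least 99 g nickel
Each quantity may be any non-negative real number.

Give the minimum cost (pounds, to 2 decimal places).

£6.68

Treat it as an LP. Let x1 = kg of ferrochrome, x2 = kg of silicomanganese, x3 = kg of ferrosilicon, x4 = kg of stainless scrap.
Minimise 3.61x1 + 1.93x2 + 3.49x3 + 2.85x4 s.t.:
  590x1 + 1x2 + 1x3 + 179x4 ≥ 760   (chromium)
  3x1 + 83x4 ≥ 99   (nickel)
  x1, x2, x3, x4 ≥ 0.
At the optimum only ferrochrome, stainless scrap are positive (silicomanganese, ferrosilicon = 0). There the chromium and nickel constraints are tight.
That vertex is x1 = 0.9365, x4 = 1.159.
Cost = 3.61·0.9365 + 2.85·1.159 = 6.6839.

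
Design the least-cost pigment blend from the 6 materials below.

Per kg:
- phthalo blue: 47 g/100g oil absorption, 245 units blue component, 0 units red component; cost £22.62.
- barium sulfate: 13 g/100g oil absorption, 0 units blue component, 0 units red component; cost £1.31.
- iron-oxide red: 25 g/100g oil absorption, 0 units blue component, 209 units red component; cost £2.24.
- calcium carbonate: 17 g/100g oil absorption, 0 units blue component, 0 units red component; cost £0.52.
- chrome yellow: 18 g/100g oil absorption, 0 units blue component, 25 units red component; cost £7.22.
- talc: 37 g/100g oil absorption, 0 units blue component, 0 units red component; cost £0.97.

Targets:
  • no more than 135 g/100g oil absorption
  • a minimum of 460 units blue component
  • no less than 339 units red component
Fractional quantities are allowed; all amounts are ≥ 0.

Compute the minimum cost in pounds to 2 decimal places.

£46.10

Set it up as a linear program. Let x1 = kg of phthalo blue, x2 = kg of barium sulfate, x3 = kg of iron-oxide red, x4 = kg of calcium carbonate, x5 = kg of chrome yellow, x6 = kg of talc.
Minimize 22.62x1 + 1.31x2 + 2.24x3 + 0.52x4 + 7.22x5 + 0.97x6 s.t.:
  47x1 + 13x2 + 25x3 + 17x4 + 18x5 + 37x6 ≤ 135   (oil absorption)
  245x1 ≥ 460   (blue component)
  209x3 + 25x5 ≥ 339   (red component)
  x1, x2, x3, x4, x5, x6 ≥ 0.
The minimum-cost mix takes nothing from barium sulfate, calcium carbonate, chrome yellow, talc — only phthalo blue, iron-oxide red. The blue component and red component requirements are met with equality.
Solving gives x1 = 1.8776, x3 = 1.622.
Objective = 22.62·1.8776 + 2.24·1.622 = 46.1046.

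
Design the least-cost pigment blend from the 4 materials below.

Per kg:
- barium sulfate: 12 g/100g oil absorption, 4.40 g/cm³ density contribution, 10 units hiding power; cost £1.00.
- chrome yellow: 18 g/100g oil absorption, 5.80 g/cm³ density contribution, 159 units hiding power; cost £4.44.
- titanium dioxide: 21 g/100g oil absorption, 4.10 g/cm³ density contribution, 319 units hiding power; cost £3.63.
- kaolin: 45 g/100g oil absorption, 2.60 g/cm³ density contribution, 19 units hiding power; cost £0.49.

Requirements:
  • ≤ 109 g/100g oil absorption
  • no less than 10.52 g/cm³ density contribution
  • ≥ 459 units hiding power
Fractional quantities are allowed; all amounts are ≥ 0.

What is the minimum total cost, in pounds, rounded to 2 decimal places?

Set it up as a linear program. Let x1 = kg of barium sulfate, x2 = kg of chrome yellow, x3 = kg of titanium dioxide, x4 = kg of kaolin.
Minimise 1x1 + 4.44x2 + 3.63x3 + 0.49x4 subject to:
  12x1 + 18x2 + 21x3 + 45x4 ≤ 109   (oil absorption)
  4.4x1 + 5.8x2 + 4.1x3 + 2.6x4 ≥ 10.52   (density contribution)
  10x1 + 159x2 + 319x3 + 19x4 ≥ 459   (hiding power)
  x1, x2, x3, x4 ≥ 0.
The minimum-cost mix takes nothing from chrome yellow — only barium sulfate, titanium dioxide, kaolin. Binding constraints: oil absorption, density contribution, hiding power.
So barium sulfate = 0.1033 kg, titanium dioxide = 1.33 kg, kaolin = 1.774 kg.
Objective = 1·0.1033 + 3.63·1.33 + 0.49·1.774 = 5.8005.

£5.80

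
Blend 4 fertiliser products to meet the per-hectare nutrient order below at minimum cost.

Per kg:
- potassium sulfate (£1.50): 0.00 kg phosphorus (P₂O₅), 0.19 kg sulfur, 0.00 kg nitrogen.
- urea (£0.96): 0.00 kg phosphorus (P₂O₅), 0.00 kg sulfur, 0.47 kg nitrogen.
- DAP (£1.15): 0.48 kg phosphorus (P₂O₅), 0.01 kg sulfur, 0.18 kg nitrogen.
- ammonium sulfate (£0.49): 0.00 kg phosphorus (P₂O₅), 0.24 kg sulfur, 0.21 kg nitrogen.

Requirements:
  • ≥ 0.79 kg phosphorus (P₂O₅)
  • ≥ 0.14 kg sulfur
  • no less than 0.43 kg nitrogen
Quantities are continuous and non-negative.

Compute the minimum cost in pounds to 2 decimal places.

£2.20

Let x1 = kg of potassium sulfate, x2 = kg of urea, x3 = kg of DAP, x4 = kg of ammonium sulfate.
Minimise 1.5x1 + 0.96x2 + 1.15x3 + 0.49x4 subject to:
  0.48x3 ≥ 0.79   (phosphorus (P₂O₅))
  0.19x1 + 0.01x3 + 0.24x4 ≥ 0.14   (sulfur)
  0.47x2 + 0.18x3 + 0.21x4 ≥ 0.43   (nitrogen)
  x1, x2, x3, x4 ≥ 0.
The cheapest feasible vertex uses only urea, DAP, ammonium sulfate; potassium sulfate is not used. Binding constraints: phosphorus (P₂O₅), sulfur, nitrogen.
Solving gives x2 = 0.05458, x3 = 1.646, x4 = 0.5148.
Total cost: 0.96·0.05458 + 1.15·1.646 + 0.49·0.5148 = 2.1975.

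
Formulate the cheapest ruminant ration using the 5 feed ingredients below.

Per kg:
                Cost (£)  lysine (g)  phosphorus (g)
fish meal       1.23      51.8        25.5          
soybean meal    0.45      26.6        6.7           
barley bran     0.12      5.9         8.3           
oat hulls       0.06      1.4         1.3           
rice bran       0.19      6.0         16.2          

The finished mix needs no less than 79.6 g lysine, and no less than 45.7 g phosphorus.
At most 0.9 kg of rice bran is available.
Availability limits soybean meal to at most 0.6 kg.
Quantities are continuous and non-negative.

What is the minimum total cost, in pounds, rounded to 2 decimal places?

£1.56

Let x1 = kg of fish meal, x2 = kg of soybean meal, x3 = kg of barley bran, x4 = kg of oat hulls, x5 = kg of rice bran.
Minimise 1.23x1 + 0.45x2 + 0.12x3 + 0.06x4 + 0.19x5 s.t.:
  51.8x1 + 26.6x2 + 5.9x3 + 1.4x4 + 6x5 ≥ 79.6   (lysine)
  25.5x1 + 6.7x2 + 8.3x3 + 1.3x4 + 16.2x5 ≥ 45.7   (phosphorus)
  x5 ≤ 0.9
  x2 ≤ 0.6
  x1, x2, x3, x4, x5 ≥ 0.
The minimum-cost mix takes nothing from fish meal, oat hulls, rice bran — only soybean meal, barley bran. There the lysine and the soybean meal cap constraints are tight.
So soybean meal = 0.6 kg, barley bran = 10.79 kg.
Total cost: 0.45·0.6 + 0.12·10.79 = 1.5648.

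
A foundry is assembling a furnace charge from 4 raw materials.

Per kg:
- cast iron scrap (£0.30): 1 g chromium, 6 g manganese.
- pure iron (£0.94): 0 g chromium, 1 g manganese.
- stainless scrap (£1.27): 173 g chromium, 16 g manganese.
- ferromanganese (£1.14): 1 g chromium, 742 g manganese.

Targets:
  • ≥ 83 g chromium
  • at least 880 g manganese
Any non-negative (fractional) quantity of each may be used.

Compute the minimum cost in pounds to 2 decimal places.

£1.94

Treat it as an LP. Let x1 = kg of cast iron scrap, x2 = kg of pure iron, x3 = kg of stainless scrap, x4 = kg of ferromanganese.
Minimise 0.3x1 + 0.94x2 + 1.27x3 + 1.14x4 s.t.:
  1x1 + 173x3 + 1x4 ≥ 83   (chromium)
  6x1 + 1x2 + 16x3 + 742x4 ≥ 880   (manganese)
  x1, x2, x3, x4 ≥ 0.
The optimal basis is {stainless scrap, ferromanganese}; cast iron scrap, pure iron drop out. The chromium and manganese requirements are met with equality.
So stainless scrap = 0.473 kg, ferromanganese = 1.176 kg.
Total cost: 1.27·0.473 + 1.14·1.176 = 1.9414.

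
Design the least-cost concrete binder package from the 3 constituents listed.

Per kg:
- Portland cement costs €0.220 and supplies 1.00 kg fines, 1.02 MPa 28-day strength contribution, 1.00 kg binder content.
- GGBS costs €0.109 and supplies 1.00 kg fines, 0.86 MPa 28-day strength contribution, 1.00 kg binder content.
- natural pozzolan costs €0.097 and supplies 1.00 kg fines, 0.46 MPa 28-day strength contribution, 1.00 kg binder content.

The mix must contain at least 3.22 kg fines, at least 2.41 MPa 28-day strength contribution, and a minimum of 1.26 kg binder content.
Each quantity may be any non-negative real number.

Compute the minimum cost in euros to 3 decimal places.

€0.340

Let x1 = kg of Portland cement, x2 = kg of GGBS, x3 = kg of natural pozzolan.
Minimise 0.22x1 + 0.109x2 + 0.097x3 s.t.:
  1x1 + 1x2 + 1x3 ≥ 3.22   (fines)
  1.02x1 + 0.86x2 + 0.46x3 ≥ 2.41   (28-day strength contribution)
  1x1 + 1x2 + 1x3 ≥ 1.26   (binder content)
  x1, x2, x3 ≥ 0.
The optimal basis is {GGBS, natural pozzolan}; Portland cement drops out. There the fines and 28-day strength contribution constraints are tight.
That vertex is x2 = 2.322, x3 = 0.898.
Cost = 0.109·2.322 + 0.097·0.898 = 0.34020.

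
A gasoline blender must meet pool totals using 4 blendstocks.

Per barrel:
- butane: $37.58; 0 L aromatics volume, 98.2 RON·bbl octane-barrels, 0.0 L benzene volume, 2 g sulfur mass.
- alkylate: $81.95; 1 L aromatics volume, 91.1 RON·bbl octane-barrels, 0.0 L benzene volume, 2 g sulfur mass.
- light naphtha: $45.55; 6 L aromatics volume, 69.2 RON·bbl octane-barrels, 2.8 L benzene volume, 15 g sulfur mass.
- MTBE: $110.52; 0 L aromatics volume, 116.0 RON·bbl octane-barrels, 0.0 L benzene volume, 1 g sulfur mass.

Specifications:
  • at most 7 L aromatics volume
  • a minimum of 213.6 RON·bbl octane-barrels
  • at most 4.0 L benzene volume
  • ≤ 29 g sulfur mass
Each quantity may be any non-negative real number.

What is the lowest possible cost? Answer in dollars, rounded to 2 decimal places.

Set it up as a linear program. Let x1 = barrels of butane, x2 = barrels of alkylate, x3 = barrels of light naphtha, x4 = barrels of MTBE.
min 37.58x1 + 81.95x2 + 45.55x3 + 110.52x4 s.t.:
  1x2 + 6x3 ≤ 7   (aromatics volume)
  98.2x1 + 91.1x2 + 69.2x3 + 116x4 ≥ 213.6   (octane-barrels)
  2.8x3 ≤ 4   (benzene volume)
  2x1 + 2x2 + 15x3 + 1x4 ≤ 29   (sulfur mass)
  x1, x2, x3, x4 ≥ 0.
The cheapest feasible vertex uses only butane; alkylate, light naphtha, MTBE are not used. Binding constraint: octane-barrels.
Solving gives x1 = 2.175.
Cost = 37.58·2.175 = 81.7365.

$81.74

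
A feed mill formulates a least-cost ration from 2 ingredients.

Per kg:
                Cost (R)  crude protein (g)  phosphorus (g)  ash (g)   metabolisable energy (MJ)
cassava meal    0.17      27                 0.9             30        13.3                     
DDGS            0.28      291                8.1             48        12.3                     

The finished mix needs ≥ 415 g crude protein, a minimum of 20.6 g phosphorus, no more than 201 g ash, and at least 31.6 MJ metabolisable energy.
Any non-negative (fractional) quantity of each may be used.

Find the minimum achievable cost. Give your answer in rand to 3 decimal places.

Treat it as an LP. Let x1 = kg of cassava meal, x2 = kg of DDGS.
Minimise 0.17x1 + 0.28x2 subject to:
  27x1 + 291x2 ≥ 415   (crude protein)
  0.9x1 + 8.1x2 ≥ 20.6   (phosphorus)
  30x1 + 48x2 ≤ 201   (ash)
  13.3x1 + 12.3x2 ≥ 31.6   (metabolisable energy)
  x1, x2 ≥ 0.
Both inputs are positive at the optimum. There the phosphorus and metabolisable energy constraints are tight.
That vertex is x1 = 0.02669, x2 = 2.54.
Cost = 0.17·0.02669 + 0.28·2.54 = 0.71574.

R0.716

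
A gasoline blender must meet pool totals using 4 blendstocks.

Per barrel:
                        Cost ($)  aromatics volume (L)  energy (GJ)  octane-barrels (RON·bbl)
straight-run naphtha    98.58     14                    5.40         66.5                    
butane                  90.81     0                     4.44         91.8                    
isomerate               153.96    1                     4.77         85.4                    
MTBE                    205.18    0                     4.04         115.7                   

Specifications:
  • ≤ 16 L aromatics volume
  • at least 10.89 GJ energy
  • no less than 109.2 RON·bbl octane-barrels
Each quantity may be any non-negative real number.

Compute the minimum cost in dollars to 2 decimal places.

Let x1 = barrels of straight-run naphtha, x2 = barrels of butane, x3 = barrels of isomerate, x4 = barrels of MTBE.
Minimise 98.58x1 + 90.81x2 + 153.96x3 + 205.18x4 s.t.:
  14x1 + 1x3 ≤ 16   (aromatics volume)
  5.4x1 + 4.44x2 + 4.77x3 + 4.04x4 ≥ 10.89   (energy)
  66.5x1 + 91.8x2 + 85.4x3 + 115.7x4 ≥ 109.2   (octane-barrels)
  x1, x2, x3, x4 ≥ 0.
The cheapest feasible vertex uses only straight-run naphtha, butane; isomerate, MTBE are not used. There the aromatics volume and energy constraints are tight.
That vertex is x1 = 1.1429, x2 = 1.0627.
Total cost: 98.58·1.1429 + 90.81·1.0627 = 209.1709.

$209.17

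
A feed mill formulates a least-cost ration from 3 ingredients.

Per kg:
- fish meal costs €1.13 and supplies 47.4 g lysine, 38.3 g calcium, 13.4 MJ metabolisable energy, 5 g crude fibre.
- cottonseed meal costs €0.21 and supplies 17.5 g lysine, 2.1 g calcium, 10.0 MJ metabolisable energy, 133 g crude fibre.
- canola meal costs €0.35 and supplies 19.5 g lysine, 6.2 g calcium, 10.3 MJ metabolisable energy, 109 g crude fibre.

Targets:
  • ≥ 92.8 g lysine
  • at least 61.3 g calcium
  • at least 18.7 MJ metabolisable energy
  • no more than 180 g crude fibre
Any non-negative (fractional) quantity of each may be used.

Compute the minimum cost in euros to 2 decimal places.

€1.98

Let x1 = kg of fish meal, x2 = kg of cottonseed meal, x3 = kg of canola meal.
Minimise 1.13x1 + 0.21x2 + 0.35x3 s.t.:
  47.4x1 + 17.5x2 + 19.5x3 ≥ 92.8   (lysine)
  38.3x1 + 2.1x2 + 6.2x3 ≥ 61.3   (calcium)
  13.4x1 + 10x2 + 10.3x3 ≥ 18.7   (metabolisable energy)
  5x1 + 133x2 + 109x3 ≤ 180   (crude fibre)
  x1, x2, x3 ≥ 0.
The cheapest feasible vertex uses only fish meal, cottonseed meal; canola meal is not used. There the lysine and calcium constraints are tight.
Optimal quantities: fish meal = 1.538 kg, cottonseed meal = 1.137 kg.
Cost = 1.13·1.538 + 0.21·1.137 = 1.9767.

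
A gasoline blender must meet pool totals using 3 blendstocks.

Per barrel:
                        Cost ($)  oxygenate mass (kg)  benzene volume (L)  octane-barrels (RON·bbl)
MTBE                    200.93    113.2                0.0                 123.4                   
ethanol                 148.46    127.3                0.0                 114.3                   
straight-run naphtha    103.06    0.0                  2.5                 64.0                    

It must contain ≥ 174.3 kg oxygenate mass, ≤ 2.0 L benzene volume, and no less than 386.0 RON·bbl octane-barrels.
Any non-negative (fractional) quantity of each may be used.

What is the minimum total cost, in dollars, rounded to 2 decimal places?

$501.36

This is a linear program. Let x1 = barrels of MTBE, x2 = barrels of ethanol, x3 = barrels of straight-run naphtha.
Minimise 200.93x1 + 148.46x2 + 103.06x3 with:
  113.2x1 + 127.3x2 ≥ 174.3   (oxygenate mass)
  2.5x3 ≤ 2   (benzene volume)
  123.4x1 + 114.3x2 + 64x3 ≥ 386   (octane-barrels)
  x1, x2, x3 ≥ 0.
The cheapest feasible vertex uses only ethanol; MTBE, straight-run naphtha are not used. Binding constraint: octane-barrels.
Optimal quantities: ethanol = 3.3771 barrels.
Hence cost = 148.46·3.3771 = $501.3643.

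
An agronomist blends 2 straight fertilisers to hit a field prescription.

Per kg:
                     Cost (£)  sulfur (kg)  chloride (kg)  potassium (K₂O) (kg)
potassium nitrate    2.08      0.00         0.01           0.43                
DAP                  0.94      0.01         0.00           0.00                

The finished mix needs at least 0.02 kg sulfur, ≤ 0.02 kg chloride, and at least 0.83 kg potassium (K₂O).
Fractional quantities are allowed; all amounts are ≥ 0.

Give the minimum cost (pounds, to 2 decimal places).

Let x1 = kg of potassium nitrate, x2 = kg of DAP.
Minimise 2.08x1 + 0.94x2 subject to:
  0.01x2 ≥ 0.02   (sulfur)
  0.01x1 ≤ 0.02   (chloride)
  0.43x1 ≥ 0.83   (potassium (K₂O))
  x1, x2 ≥ 0.
Both inputs are positive at the optimum. There the sulfur and potassium (K₂O) constraints are tight.
That vertex is x1 = 1.93, x2 = 2.
Total cost: 2.08·1.93 + 0.94·2 = 5.8944.

£5.89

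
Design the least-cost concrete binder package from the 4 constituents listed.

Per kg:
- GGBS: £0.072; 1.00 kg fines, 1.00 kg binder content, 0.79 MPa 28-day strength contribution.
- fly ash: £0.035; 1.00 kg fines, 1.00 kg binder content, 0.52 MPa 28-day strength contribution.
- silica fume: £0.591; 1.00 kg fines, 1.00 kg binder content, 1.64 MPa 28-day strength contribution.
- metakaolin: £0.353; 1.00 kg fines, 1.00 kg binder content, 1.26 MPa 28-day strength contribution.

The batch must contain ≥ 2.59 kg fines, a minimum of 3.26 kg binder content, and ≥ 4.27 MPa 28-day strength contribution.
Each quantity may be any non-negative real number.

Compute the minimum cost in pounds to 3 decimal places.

Treat it as an LP. Let x1 = kg of GGBS, x2 = kg of fly ash, x3 = kg of silica fume, x4 = kg of metakaolin.
min 0.072x1 + 0.035x2 + 0.591x3 + 0.353x4 s.t.:
  1x1 + 1x2 + 1x3 + 1x4 ≥ 2.59   (fines)
  1x1 + 1x2 + 1x3 + 1x4 ≥ 3.26   (binder content)
  0.79x1 + 0.52x2 + 1.64x3 + 1.26x4 ≥ 4.27   (28-day strength contribution)
  x1, x2, x3, x4 ≥ 0.
The minimum-cost mix takes nothing from GGBS, silica fume, metakaolin — only fly ash. Binding constraint: 28-day strength contribution.
So fly ash = 8.212 kg.
Total cost: 0.035·8.212 = 0.28742.

£0.287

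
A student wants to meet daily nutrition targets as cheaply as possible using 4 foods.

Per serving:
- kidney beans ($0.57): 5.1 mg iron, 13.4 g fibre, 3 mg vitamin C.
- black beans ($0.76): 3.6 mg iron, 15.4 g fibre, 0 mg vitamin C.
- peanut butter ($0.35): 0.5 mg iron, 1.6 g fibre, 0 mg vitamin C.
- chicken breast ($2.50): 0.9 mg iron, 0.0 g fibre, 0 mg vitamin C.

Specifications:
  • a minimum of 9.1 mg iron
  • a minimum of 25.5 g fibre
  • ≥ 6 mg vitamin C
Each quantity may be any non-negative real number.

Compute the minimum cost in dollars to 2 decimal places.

$1.14

Let x1 = servings of kidney beans, x2 = servings of black beans, x3 = servings of peanut butter, x4 = servings of chicken breast.
Minimise 0.57x1 + 0.76x2 + 0.35x3 + 2.5x4 subject to:
  5.1x1 + 3.6x2 + 0.5x3 + 0.9x4 ≥ 9.1   (iron)
  13.4x1 + 15.4x2 + 1.6x3 ≥ 25.5   (fibre)
  3x1 ≥ 6   (vitamin C)
  x1, x2, x3, x4 ≥ 0.
The optimal basis is {kidney beans}; black beans, peanut butter, chicken breast drop out. The vitamin C requirement is met with equality.
So kidney beans = 2 servings.
Total cost: 0.57·2 = 1.1400.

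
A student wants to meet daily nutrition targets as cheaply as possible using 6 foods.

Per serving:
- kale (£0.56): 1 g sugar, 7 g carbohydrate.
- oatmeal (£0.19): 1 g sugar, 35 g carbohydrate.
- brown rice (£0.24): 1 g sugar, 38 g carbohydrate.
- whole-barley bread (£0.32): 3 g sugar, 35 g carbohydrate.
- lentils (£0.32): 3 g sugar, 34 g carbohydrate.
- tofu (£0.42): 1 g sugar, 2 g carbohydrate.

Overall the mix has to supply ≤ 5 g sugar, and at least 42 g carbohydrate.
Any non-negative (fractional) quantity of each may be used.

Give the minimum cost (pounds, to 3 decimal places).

£0.228

Let x1 = servings of kale, x2 = servings of oatmeal, x3 = servings of brown rice, x4 = servings of whole-barley bread, x5 = servings of lentils, x6 = servings of tofu.
Minimise 0.56x1 + 0.19x2 + 0.24x3 + 0.32x4 + 0.32x5 + 0.42x6 s.t.:
  1x1 + 1x2 + 1x3 + 3x4 + 3x5 + 1x6 ≤ 5   (sugar)
  7x1 + 35x2 + 38x3 + 35x4 + 34x5 + 2x6 ≥ 42   (carbohydrate)
  x1, x2, x3, x4, x5, x6 ≥ 0.
At the optimum only oatmeal is positive (kale, brown rice, whole-barley bread, lentils, tofu = 0). Binding constraint: carbohydrate.
That vertex is x2 = 1.2.
Hence cost = 0.19·1.2 = £0.22800.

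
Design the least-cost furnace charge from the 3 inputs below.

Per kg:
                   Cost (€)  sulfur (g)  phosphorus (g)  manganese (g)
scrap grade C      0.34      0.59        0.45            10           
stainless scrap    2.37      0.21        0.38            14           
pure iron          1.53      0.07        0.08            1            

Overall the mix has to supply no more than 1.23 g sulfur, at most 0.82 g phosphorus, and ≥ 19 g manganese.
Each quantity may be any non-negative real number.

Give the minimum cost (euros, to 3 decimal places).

€0.911

Set it up as a linear program. Let x1 = kg of scrap grade C, x2 = kg of stainless scrap, x3 = kg of pure iron.
Minimize 0.34x1 + 2.37x2 + 1.53x3 s.t.:
  0.59x1 + 0.21x2 + 0.07x3 ≤ 1.23   (sulfur)
  0.45x1 + 0.38x2 + 0.08x3 ≤ 0.82   (phosphorus)
  10x1 + 14x2 + 1x3 ≥ 19   (manganese)
  x1, x2, x3 ≥ 0.
The optimal basis is {scrap grade C, stainless scrap}; pure iron drops out. Binding constraints: phosphorus and manganese.
Optimal quantities: scrap grade C = 1.704 kg, stainless scrap = 0.14 kg.
Hence cost = 0.34·1.704 + 2.37·0.14 = €0.91116.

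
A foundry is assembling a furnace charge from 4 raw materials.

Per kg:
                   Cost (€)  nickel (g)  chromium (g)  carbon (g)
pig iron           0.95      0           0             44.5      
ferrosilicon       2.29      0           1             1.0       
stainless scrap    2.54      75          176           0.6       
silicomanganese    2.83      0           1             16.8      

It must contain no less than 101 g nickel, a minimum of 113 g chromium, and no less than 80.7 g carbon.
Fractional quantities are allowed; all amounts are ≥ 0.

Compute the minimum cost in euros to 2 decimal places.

€5.13

Let x1 = kg of pig iron, x2 = kg of ferrosilicon, x3 = kg of stainless scrap, x4 = kg of silicomanganese.
min 0.95x1 + 2.29x2 + 2.54x3 + 2.83x4 s.t.:
  75x3 ≥ 101   (nickel)
  1x2 + 176x3 + 1x4 ≥ 113   (chromium)
  44.5x1 + 1x2 + 0.6x3 + 16.8x4 ≥ 80.7   (carbon)
  x1, x2, x3, x4 ≥ 0.
The cheapest feasible vertex uses only pig iron, stainless scrap; ferrosilicon, silicomanganese are not used. There the nickel and carbon constraints are tight.
Optimal quantities: pig iron = 1.795 kg, stainless scrap = 1.347 kg.
Cost = 0.95·1.795 + 2.54·1.347 = 5.1266.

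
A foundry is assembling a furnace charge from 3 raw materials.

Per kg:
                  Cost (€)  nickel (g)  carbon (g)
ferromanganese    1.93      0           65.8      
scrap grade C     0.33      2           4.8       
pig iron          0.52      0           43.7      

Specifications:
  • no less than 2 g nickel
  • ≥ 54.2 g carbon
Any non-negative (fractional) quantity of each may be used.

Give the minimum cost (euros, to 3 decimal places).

€0.918

Let x1 = kg of ferromanganese, x2 = kg of scrap grade C, x3 = kg of pig iron.
Minimize 1.93x1 + 0.33x2 + 0.52x3 s.t.:
  2x2 ≥ 2   (nickel)
  65.8x1 + 4.8x2 + 43.7x3 ≥ 54.2   (carbon)
  x1, x2, x3 ≥ 0.
At the optimum only scrap grade C, pig iron are positive (ferromanganese = 0). Binding constraints: nickel and carbon.
So scrap grade C = 1 kg, pig iron = 1.13 kg.
Cost = 0.33·1 + 0.52·1.13 = 0.91760.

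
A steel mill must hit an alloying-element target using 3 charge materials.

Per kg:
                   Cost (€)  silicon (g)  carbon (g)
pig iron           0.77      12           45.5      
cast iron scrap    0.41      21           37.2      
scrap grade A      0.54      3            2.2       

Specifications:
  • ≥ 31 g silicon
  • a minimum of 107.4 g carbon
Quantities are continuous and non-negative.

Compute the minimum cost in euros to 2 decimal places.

Set it up as a linear program. Let x1 = kg of pig iron, x2 = kg of cast iron scrap, x3 = kg of scrap grade A.
min 0.77x1 + 0.41x2 + 0.54x3 s.t.:
  12x1 + 21x2 + 3x3 ≥ 31   (silicon)
  45.5x1 + 37.2x2 + 2.2x3 ≥ 107.4   (carbon)
  x1, x2, x3 ≥ 0.
The optimal basis is {cast iron scrap}; pig iron, scrap grade A drop out. The carbon requirement is met with equality.
Optimal quantities: cast iron scrap = 2.887 kg.
Total cost: 0.41·2.887 = 1.1837.

€1.18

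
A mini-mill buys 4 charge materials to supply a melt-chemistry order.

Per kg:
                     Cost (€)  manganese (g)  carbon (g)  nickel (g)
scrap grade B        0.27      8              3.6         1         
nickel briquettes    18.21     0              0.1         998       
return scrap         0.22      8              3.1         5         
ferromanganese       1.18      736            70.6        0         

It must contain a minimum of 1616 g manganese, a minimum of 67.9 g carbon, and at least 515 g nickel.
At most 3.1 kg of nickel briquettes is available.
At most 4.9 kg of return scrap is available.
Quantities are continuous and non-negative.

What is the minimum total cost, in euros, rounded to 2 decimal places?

€11.99

Let x1 = kg of scrap grade B, x2 = kg of nickel briquettes, x3 = kg of return scrap, x4 = kg of ferromanganese.
Minimise 0.27x1 + 18.21x2 + 0.22x3 + 1.18x4 subject to:
  8x1 + 8x3 + 736x4 ≥ 1616   (manganese)
  3.6x1 + 0.1x2 + 3.1x3 + 70.6x4 ≥ 67.9   (carbon)
  1x1 + 998x2 + 5x3 ≥ 515   (nickel)
  x2 ≤ 3.1
  x3 ≤ 4.9
  x1, x2, x3, x4 ≥ 0.
The minimum-cost mix takes nothing from scrap grade B, return scrap — only nickel briquettes, ferromanganese. There the manganese and nickel constraints are tight.
Optimal quantities: nickel briquettes = 0.516 kg, ferromanganese = 2.196 kg.
Total cost: 18.21·0.516 + 1.18·2.196 = 11.9876.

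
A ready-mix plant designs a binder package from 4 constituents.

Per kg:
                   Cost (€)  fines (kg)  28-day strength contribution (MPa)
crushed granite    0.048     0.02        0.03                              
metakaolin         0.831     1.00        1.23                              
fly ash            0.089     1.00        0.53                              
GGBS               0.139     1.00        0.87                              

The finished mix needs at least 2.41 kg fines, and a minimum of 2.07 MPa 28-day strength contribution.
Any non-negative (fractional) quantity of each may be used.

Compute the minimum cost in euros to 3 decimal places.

€0.331

Treat it as an LP. Let x1 = kg of crushed granite, x2 = kg of metakaolin, x3 = kg of fly ash, x4 = kg of GGBS.
Minimise 0.048x1 + 0.831x2 + 0.089x3 + 0.139x4 subject to:
  0.02x1 + 1x2 + 1x3 + 1x4 ≥ 2.41   (fines)
  0.03x1 + 1.23x2 + 0.53x3 + 0.87x4 ≥ 2.07   (28-day strength contribution)
  x1, x2, x3, x4 ≥ 0.
The cheapest feasible vertex uses only fly ash, GGBS; crushed granite, metakaolin are not used. Binding constraints: fines and 28-day strength contribution.
Optimal quantities: fly ash = 0.07853 kg, GGBS = 2.331 kg.
Cost = 0.089·0.07853 + 0.139·2.331 = 0.33100.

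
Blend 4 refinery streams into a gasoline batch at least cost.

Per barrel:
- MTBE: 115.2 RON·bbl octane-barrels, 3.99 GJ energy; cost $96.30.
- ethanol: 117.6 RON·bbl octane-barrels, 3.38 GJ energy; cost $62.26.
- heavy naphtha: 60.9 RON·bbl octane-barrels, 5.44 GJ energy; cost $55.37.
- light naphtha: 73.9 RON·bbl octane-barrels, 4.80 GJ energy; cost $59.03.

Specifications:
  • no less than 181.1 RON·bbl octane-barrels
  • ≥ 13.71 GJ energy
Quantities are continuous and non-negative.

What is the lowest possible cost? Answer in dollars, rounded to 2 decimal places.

$149.19

Let x1 = barrels of MTBE, x2 = barrels of ethanol, x3 = barrels of heavy naphtha, x4 = barrels of light naphtha.
min 96.3x1 + 62.26x2 + 55.37x3 + 59.03x4 subject to:
  115.2x1 + 117.6x2 + 60.9x3 + 73.9x4 ≥ 181.1   (octane-barrels)
  3.99x1 + 3.38x2 + 5.44x3 + 4.8x4 ≥ 13.71   (energy)
  x1, x2, x3, x4 ≥ 0.
At the optimum only ethanol, heavy naphtha are positive (MTBE, light naphtha = 0). The octane-barrels and energy requirements are met with equality.
Solving gives x2 = 0.3463, x3 = 2.305.
Objective = 62.26·0.3463 + 55.37·2.305 = 149.1885.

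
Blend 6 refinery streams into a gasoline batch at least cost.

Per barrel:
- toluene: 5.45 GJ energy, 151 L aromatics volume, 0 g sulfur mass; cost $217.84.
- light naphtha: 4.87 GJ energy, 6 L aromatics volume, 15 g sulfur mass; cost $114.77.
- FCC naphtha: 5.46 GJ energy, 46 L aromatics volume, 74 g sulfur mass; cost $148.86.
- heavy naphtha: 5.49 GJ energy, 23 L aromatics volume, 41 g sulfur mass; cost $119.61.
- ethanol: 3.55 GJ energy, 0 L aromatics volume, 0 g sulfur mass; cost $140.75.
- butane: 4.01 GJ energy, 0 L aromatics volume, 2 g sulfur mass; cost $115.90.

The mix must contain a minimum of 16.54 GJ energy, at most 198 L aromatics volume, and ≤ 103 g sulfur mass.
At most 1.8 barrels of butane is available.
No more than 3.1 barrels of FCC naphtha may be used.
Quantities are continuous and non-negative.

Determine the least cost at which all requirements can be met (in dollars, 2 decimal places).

$368.68

This is a linear program. Let x1 = barrels of toluene, x2 = barrels of light naphtha, x3 = barrels of FCC naphtha, x4 = barrels of heavy naphtha, x5 = barrels of ethanol, x6 = barrels of butane.
Minimize 217.84x1 + 114.77x2 + 148.86x3 + 119.61x4 + 140.75x5 + 115.9x6 s.t.:
  5.45x1 + 4.87x2 + 5.46x3 + 5.49x4 + 3.55x5 + 4.01x6 ≥ 16.54   (energy)
  151x1 + 6x2 + 46x3 + 23x4 ≤ 198   (aromatics volume)
  15x2 + 74x3 + 41x4 + 2x6 ≤ 103   (sulfur mass)
  x6 ≤ 1.8
  x3 ≤ 3.1
  x1, x2, x3, x4, x5, x6 ≥ 0.
The optimal basis is {light naphtha, heavy naphtha}; toluene, FCC naphtha, ethanol, butane drop out. Binding constraints: energy and sulfur mass.
So light naphtha = 0.960365 barrels, heavy naphtha = 2.16084 barrels.
Total cost: 114.77·0.960365 + 119.61·2.16084 = 368.6792.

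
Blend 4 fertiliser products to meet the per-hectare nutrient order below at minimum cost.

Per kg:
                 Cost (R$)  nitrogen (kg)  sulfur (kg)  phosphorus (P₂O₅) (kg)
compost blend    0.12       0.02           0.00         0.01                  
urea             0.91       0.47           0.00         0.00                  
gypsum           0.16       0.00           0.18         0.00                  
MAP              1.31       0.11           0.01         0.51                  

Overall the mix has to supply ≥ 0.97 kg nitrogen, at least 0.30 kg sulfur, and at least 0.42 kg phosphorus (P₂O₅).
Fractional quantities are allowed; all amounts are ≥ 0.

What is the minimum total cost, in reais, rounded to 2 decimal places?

R$3.04

Let x1 = kg of compost blend, x2 = kg of urea, x3 = kg of gypsum, x4 = kg of MAP.
Minimise 0.12x1 + 0.91x2 + 0.16x3 + 1.31x4 subject to:
  0.02x1 + 0.47x2 + 0.11x4 ≥ 0.97   (nitrogen)
  0.18x3 + 0.01x4 ≥ 0.3   (sulfur)
  0.01x1 + 0.51x4 ≥ 0.42   (phosphorus (P₂O₅))
  x1, x2, x3, x4 ≥ 0.
The cheapest feasible vertex uses only urea, gypsum, MAP; compost blend is not used. The nitrogen, sulfur, phosphorus (P₂O₅) requirements are met with equality.
That vertex is x2 = 1.871, x3 = 1.621, x4 = 0.8235.
Cost = 0.91·1.871 + 0.16·1.621 + 1.31·0.8235 = 3.0408.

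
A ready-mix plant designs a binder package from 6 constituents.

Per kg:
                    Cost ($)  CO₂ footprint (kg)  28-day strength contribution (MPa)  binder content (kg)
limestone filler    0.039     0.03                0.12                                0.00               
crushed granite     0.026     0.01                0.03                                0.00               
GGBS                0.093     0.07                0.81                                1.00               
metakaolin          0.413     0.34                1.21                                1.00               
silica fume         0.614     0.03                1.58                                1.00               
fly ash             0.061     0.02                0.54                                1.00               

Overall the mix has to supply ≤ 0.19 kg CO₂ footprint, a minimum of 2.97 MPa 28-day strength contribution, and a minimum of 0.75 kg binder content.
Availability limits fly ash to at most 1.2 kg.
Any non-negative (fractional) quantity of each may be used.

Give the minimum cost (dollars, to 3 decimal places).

$0.481

Treat it as an LP. Let x1 = kg of limestone filler, x2 = kg of crushed granite, x3 = kg of GGBS, x4 = kg of metakaolin, x5 = kg of silica fume, x6 = kg of fly ash.
Minimize 0.039x1 + 0.026x2 + 0.093x3 + 0.413x4 + 0.614x5 + 0.061x6 s.t.:
  0.03x1 + 0.01x2 + 0.07x3 + 0.34x4 + 0.03x5 + 0.02x6 ≤ 0.19   (CO₂ footprint)
  0.12x1 + 0.03x2 + 0.81x3 + 1.21x4 + 1.58x5 + 0.54x6 ≥ 2.97   (28-day strength contribution)
  1x3 + 1x4 + 1x5 + 1x6 ≥ 0.75   (binder content)
  x6 ≤ 1.2
  x1, x2, x3, x4, x5, x6 ≥ 0.
At the optimum only GGBS, silica fume, fly ash are positive (limestone filler, crushed granite, metakaolin = 0). The CO₂ footprint, 28-day strength contribution, the fly ash cap requirements are met with equality.
So GGBS = 2.232 kg, silica fume = 0.3254 kg, fly ash = 1.2 kg.
Total cost: 0.093·2.232 + 0.614·0.3254 + 0.061·1.2 = 0.48057.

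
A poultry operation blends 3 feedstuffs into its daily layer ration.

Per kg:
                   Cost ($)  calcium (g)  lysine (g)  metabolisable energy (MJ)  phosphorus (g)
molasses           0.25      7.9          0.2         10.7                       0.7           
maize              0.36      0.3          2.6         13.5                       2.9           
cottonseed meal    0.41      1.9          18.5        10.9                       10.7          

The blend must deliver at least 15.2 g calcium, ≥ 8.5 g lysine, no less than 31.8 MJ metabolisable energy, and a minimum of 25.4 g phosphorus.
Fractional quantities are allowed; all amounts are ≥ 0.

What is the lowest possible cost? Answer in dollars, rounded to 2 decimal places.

$1.28

This is a linear program. Let x1 = kg of molasses, x2 = kg of maize, x3 = kg of cottonseed meal.
Minimize 0.25x1 + 0.36x2 + 0.41x3 subject to:
  7.9x1 + 0.3x2 + 1.9x3 ≥ 15.2   (calcium)
  0.2x1 + 2.6x2 + 18.5x3 ≥ 8.5   (lysine)
  10.7x1 + 13.5x2 + 10.9x3 ≥ 31.8   (metabolisable energy)
  0.7x1 + 2.9x2 + 10.7x3 ≥ 25.4   (phosphorus)
  x1, x2, x3 ≥ 0.
The optimal basis is {molasses, cottonseed meal}; maize drops out. Binding constraints: calcium and phosphorus.
Solving gives x1 = 1.375, x3 = 2.284.
Hence cost = 0.25·1.375 + 0.41·2.284 = $1.2802.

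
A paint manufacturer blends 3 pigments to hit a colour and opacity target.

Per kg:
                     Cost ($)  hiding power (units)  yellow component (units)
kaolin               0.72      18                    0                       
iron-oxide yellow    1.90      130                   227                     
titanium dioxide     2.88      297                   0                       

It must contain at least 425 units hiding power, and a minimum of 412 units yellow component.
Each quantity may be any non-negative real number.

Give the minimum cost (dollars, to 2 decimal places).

$5.28

This is a linear program. Let x1 = kg of kaolin, x2 = kg of iron-oxide yellow, x3 = kg of titanium dioxide.
Minimize 0.72x1 + 1.9x2 + 2.88x3 with:
  18x1 + 130x2 + 297x3 ≥ 425   (hiding power)
  227x2 ≥ 412   (yellow component)
  x1, x2, x3 ≥ 0.
The minimum-cost mix takes nothing from kaolin — only iron-oxide yellow, titanium dioxide. Binding constraints: hiding power and yellow component.
So iron-oxide yellow = 1.815 kg, titanium dioxide = 0.6365 kg.
Total cost: 1.9·1.815 + 2.88·0.6365 = 5.2816.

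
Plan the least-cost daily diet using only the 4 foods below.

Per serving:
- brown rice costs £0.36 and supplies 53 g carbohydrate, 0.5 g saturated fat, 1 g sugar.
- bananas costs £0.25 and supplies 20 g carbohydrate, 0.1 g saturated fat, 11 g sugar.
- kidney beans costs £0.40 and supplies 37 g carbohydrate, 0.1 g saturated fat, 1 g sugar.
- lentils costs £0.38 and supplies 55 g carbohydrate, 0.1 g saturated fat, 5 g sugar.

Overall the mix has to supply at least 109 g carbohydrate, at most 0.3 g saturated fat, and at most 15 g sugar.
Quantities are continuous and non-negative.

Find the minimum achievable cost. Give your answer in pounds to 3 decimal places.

This is a linear program. Let x1 = servings of brown rice, x2 = servings of bananas, x3 = servings of kidney beans, x4 = servings of lentils.
Minimise 0.36x1 + 0.25x2 + 0.4x3 + 0.38x4 with:
  53x1 + 20x2 + 37x3 + 55x4 ≥ 109   (carbohydrate)
  0.5x1 + 0.1x2 + 0.1x3 + 0.1x4 ≤ 0.3   (saturated fat)
  1x1 + 11x2 + 1x3 + 5x4 ≤ 15   (sugar)
  x1, x2, x3, x4 ≥ 0.
At the optimum only brown rice, lentils are positive (bananas, kidney beans = 0). Binding constraints: carbohydrate and saturated fat.
So brown rice = 0.2523 servings, lentils = 1.739 servings.
Total cost: 0.36·0.2523 + 0.38·1.739 = 0.75165.

£0.752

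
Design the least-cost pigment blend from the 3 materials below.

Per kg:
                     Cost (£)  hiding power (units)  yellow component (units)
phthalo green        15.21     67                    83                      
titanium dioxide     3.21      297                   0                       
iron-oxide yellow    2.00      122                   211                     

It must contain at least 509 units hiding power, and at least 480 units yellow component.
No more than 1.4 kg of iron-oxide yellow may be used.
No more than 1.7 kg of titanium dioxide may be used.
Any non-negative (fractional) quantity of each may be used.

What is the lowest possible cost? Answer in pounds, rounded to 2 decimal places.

£38.67

Treat it as an LP. Let x1 = kg of phthalo green, x2 = kg of titanium dioxide, x3 = kg of iron-oxide yellow.
Minimise 15.21x1 + 3.21x2 + 2x3 s.t.:
  67x1 + 297x2 + 122x3 ≥ 509   (hiding power)
  83x1 + 211x3 ≥ 480   (yellow component)
  x3 ≤ 1.4
  x2 ≤ 1.7
  x1, x2, x3 ≥ 0.
All 3 inputs are positive at the optimum. Binding constraints: hiding power, yellow component, the iron-oxide yellow cap.
Optimal quantities: phthalo green = 2.224 kg, titanium dioxide = 0.637 kg, iron-oxide yellow = 1.4 kg.
Objective = 15.21·2.224 + 3.21·0.637 + 2·1.4 = 38.6718.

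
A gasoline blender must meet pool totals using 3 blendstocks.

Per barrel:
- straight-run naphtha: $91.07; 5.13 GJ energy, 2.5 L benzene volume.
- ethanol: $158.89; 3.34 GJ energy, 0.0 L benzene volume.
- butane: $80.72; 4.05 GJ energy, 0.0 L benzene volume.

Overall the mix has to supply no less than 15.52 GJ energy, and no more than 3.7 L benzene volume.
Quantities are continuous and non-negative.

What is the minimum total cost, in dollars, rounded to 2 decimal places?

$292.79

This is a linear program. Let x1 = barrels of straight-run naphtha, x2 = barrels of ethanol, x3 = barrels of butane.
Minimise 91.07x1 + 158.89x2 + 80.72x3 subject to:
  5.13x1 + 3.34x2 + 4.05x3 ≥ 15.52   (energy)
  2.5x1 ≤ 3.7   (benzene volume)
  x1, x2, x3 ≥ 0.
At the optimum only straight-run naphtha, butane are positive (ethanol = 0). There the energy and benzene volume constraints are tight.
That vertex is x1 = 1.48, x3 = 1.95743.
Cost = 91.07·1.48 + 80.72·1.95743 = 292.7873.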